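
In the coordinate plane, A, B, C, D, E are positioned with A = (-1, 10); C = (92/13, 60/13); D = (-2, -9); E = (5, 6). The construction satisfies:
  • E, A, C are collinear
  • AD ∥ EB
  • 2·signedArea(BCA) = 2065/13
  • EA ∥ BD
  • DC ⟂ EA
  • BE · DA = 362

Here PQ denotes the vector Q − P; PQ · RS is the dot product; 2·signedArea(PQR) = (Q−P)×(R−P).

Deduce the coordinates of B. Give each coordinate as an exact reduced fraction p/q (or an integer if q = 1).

1. B_x = 4  [EA ∥ BD ∩ AD ∥ EB]
2. B_y = -13  [EA ∥ BD ∩ AD ∥ EB]
   → B = (4, -13)

B = (4, -13)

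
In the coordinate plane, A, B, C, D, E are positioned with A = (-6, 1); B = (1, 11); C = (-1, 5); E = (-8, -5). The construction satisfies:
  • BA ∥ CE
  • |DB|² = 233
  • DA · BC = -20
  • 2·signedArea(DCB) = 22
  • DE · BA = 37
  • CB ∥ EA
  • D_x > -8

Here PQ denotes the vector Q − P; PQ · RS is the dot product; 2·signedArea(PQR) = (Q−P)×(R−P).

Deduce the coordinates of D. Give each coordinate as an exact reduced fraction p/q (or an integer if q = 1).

1. D_x = -7  [2·signedArea(DCB) = 22 ∩ DE · BA = 37]
2. D_y = -2  [2·signedArea(DCB) = 22 ∩ DE · BA = 37]
   → D = (-7, -2)

D = (-7, -2)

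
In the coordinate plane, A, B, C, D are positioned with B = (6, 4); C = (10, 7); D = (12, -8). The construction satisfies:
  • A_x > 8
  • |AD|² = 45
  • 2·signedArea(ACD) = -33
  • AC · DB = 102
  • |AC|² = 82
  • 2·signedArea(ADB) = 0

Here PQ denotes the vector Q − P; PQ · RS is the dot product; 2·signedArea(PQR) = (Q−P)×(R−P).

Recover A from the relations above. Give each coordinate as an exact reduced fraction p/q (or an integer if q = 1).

A = (9, -2)

1. A_x = 9  [2·signedArea(ADB) = 0 ∩ AC · DB = 102]
2. A_y = -2  [2·signedArea(ADB) = 0 ∩ AC · DB = 102]
   → A = (9, -2)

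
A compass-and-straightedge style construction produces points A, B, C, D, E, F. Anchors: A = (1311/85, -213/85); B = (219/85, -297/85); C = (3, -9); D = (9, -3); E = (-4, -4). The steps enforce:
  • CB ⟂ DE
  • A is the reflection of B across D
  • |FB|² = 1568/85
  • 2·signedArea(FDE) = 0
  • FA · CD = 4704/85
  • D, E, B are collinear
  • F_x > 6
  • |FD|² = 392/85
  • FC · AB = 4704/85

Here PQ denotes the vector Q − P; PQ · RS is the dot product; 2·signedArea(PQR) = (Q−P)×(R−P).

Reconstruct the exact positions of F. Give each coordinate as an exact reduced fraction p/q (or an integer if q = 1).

F = (583/85, -269/85)

1. F_x = 583/85  [2·signedArea(FDE) = 0 ∩ FA · CD = 4704/85]
2. F_y = -269/85  [2·signedArea(FDE) = 0 ∩ FA · CD = 4704/85]
   → F = (583/85, -269/85)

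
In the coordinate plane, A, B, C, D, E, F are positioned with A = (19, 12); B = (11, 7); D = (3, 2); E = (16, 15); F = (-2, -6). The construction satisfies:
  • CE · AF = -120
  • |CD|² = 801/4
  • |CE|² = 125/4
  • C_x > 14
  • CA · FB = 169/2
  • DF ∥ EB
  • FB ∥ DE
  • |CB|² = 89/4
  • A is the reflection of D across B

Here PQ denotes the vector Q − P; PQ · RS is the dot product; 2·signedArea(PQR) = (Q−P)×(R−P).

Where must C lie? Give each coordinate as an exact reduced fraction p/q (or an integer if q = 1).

1. C_x = 15  [CE · AF = -120 ∩ CA · FB = 169/2]
2. C_y = 19/2  [CE · AF = -120 ∩ CA · FB = 169/2]
   → C = (15, 19/2)

C = (15, 19/2)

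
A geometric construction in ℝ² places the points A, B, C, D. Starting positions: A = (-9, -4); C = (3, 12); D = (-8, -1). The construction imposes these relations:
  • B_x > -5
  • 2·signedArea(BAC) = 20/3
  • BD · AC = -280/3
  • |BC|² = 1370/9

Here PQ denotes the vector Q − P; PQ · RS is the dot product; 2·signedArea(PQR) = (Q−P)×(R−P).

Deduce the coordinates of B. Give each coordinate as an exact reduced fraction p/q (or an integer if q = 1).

1. B_x = -14/3  [BD · AC = -280/3 ∩ 2·signedArea(BAC) = 20/3]
2. B_y = 7/3  [BD · AC = -280/3 ∩ 2·signedArea(BAC) = 20/3]
   → B = (-14/3, 7/3)

B = (-14/3, 7/3)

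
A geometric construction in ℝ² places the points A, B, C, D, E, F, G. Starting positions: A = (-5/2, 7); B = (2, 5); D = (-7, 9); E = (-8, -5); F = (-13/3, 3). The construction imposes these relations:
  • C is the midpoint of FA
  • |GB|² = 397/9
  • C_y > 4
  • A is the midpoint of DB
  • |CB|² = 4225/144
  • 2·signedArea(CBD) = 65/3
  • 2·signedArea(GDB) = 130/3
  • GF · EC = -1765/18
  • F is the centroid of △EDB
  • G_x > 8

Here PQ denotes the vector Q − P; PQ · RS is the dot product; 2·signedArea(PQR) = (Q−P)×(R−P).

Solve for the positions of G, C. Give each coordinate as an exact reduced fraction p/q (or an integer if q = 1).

C = (-41/12, 5)
G = (25/3, 7)

1. G_x = 25/3  [line 4·x + 9·y + -289/3 = 0 ∩ |GB|² = 397/9]
2. G_y = 7  [line 4·x + 9·y + -289/3 = 0 ∩ |GB|² = 397/9]
   → G = (25/3, 7)
3. C_x = -41/12  [GF · EC = -1765/18 ∩ C is the midpoint of FA]
4. C_y = 5  [GF · EC = -1765/18 ∩ C is the midpoint of FA]
   → C = (-41/12, 5)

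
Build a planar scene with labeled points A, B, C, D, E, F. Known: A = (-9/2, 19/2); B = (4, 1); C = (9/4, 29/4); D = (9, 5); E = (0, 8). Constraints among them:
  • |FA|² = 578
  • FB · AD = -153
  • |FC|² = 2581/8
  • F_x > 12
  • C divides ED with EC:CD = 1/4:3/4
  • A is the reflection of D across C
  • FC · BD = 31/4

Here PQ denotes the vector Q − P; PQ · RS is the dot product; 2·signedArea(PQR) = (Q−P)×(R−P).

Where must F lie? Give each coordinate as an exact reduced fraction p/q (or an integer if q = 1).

F = (25/2, -15/2)

1. F_x = 25/2  [FC · BD = 31/4 ∩ FB · AD = -153]
2. F_y = -15/2  [FC · BD = 31/4 ∩ FB · AD = -153]
   → F = (25/2, -15/2)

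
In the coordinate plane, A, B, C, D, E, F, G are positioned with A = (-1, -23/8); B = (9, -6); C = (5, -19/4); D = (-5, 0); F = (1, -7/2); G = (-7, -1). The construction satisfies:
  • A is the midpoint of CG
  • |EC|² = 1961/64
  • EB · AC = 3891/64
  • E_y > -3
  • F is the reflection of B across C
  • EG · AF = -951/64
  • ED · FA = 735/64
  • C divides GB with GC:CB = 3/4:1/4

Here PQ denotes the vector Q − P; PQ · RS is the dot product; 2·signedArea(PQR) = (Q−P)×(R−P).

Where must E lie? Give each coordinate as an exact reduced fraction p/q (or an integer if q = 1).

1. E_x = 0  [line -2·x + 5/8·y + 95/64 = 0 ∩ |EC|² = 1961/64]
2. E_y = -19/8  [line -2·x + 5/8·y + 95/64 = 0 ∩ |EC|² = 1961/64]
   → E = (0, -19/8)

E = (0, -19/8)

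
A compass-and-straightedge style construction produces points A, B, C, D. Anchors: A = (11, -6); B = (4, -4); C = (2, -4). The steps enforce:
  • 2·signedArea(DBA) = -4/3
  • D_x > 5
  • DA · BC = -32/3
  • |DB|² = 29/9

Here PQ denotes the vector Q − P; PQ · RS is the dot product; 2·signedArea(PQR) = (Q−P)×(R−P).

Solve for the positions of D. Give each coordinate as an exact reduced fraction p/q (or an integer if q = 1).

1. D_x = 17/3  [DA · BC = -32/3 ∩ 2·signedArea(DBA) = -4/3]
2. D_y = -14/3  [DA · BC = -32/3 ∩ 2·signedArea(DBA) = -4/3]
   → D = (17/3, -14/3)

D = (17/3, -14/3)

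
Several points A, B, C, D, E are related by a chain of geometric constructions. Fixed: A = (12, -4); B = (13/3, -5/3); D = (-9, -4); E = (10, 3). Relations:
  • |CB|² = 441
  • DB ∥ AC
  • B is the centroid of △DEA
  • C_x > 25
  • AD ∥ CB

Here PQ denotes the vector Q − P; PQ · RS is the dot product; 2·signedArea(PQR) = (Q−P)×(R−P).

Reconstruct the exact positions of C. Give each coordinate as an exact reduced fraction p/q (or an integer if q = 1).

C = (76/3, -5/3)

1. C_x = 76/3  [AD ∥ CB ∩ DB ∥ AC]
2. C_y = -5/3  [AD ∥ CB ∩ DB ∥ AC]
   → C = (76/3, -5/3)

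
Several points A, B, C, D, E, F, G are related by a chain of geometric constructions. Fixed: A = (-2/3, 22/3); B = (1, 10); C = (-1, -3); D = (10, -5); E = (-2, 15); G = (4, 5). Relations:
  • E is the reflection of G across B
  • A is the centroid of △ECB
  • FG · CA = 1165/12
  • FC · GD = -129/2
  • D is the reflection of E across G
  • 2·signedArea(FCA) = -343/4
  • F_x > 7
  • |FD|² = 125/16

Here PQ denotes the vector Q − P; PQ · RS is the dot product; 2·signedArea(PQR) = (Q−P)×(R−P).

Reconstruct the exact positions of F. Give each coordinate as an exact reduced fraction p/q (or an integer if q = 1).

1. F_x = 29/4  [FG · CA = 1165/12 ∩ 2·signedArea(FCA) = -343/4]
2. F_y = -9/2  [FG · CA = 1165/12 ∩ 2·signedArea(FCA) = -343/4]
   → F = (29/4, -9/2)

F = (29/4, -9/2)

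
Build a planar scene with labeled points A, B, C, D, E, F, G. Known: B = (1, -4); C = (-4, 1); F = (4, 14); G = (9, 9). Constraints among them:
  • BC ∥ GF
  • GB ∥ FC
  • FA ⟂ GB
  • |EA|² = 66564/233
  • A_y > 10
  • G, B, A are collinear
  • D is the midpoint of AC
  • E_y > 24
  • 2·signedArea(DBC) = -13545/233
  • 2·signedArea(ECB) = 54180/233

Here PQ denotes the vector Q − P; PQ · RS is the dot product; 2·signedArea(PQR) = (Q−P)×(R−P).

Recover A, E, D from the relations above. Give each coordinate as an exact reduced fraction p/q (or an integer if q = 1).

1. A_x = 2297/233  [G, B, A are collinear ∩ FA ⟂ GB]
2. A_y = 2422/233  [G, B, A are collinear ∩ FA ⟂ GB]
   → A = (2297/233, 2422/233)
3. E_x = 4361/233  [line 5·x + 5·y + -50685/233 = 0 ∩ |EA|² = 66564/233]
4. E_y = 5776/233  [line 5·x + 5·y + -50685/233 = 0 ∩ |EA|² = 66564/233]
   → E = (4361/233, 5776/233)
5. D_x = 1365/466  [D is the midpoint of AC]
6. D_y = 2655/466  [D is the midpoint of AC]
   → D = (1365/466, 2655/466)

A = (2297/233, 2422/233)
D = (1365/466, 2655/466)
E = (4361/233, 5776/233)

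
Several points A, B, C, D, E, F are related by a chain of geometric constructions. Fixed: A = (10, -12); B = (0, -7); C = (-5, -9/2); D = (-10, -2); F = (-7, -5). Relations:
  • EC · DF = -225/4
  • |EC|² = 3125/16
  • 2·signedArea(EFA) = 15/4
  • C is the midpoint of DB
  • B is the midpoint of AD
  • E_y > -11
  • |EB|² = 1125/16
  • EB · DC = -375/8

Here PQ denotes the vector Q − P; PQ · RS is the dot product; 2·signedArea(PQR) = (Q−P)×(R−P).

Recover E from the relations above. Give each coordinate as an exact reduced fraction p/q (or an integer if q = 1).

1. E_x = 15/2  [EB · DC = -375/8 ∩ EC · DF = -225/4]
2. E_y = -43/4  [EB · DC = -375/8 ∩ EC · DF = -225/4]
   → E = (15/2, -43/4)

E = (15/2, -43/4)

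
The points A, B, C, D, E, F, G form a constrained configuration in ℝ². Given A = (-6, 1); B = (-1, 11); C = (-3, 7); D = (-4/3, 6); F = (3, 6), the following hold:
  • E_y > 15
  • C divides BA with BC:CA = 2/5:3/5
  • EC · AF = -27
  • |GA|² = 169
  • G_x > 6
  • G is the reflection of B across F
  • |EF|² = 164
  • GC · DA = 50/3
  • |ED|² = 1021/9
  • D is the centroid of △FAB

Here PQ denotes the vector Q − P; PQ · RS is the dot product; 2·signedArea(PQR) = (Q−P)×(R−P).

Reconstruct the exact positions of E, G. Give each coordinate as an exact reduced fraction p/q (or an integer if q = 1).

E = (-5, 16)
G = (7, 1)

1. E_x = -5  [line -9·x + -5·y + 35 = 0 ∩ |ED|² = 1021/9]
2. E_y = 16  [line -9·x + -5·y + 35 = 0 ∩ |ED|² = 1021/9]
   → E = (-5, 16)
3. G_x = 7  [G is the reflection of B across F]
4. G_y = 1  [G is the reflection of B across F]
   → G = (7, 1)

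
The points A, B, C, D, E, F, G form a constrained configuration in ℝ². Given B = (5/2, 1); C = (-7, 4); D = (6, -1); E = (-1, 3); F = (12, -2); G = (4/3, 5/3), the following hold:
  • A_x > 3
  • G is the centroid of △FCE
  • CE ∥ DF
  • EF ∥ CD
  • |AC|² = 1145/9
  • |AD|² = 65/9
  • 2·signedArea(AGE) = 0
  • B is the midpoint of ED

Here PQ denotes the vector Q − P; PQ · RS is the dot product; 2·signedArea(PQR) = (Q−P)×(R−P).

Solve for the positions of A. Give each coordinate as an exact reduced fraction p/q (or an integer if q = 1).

1. A_x = 11/3  [line -4/3·x + -7/3·y + 17/3 = 0 ∩ |AC|² = 1145/9]
2. A_y = 1/3  [line -4/3·x + -7/3·y + 17/3 = 0 ∩ |AC|² = 1145/9]
   → A = (11/3, 1/3)

A = (11/3, 1/3)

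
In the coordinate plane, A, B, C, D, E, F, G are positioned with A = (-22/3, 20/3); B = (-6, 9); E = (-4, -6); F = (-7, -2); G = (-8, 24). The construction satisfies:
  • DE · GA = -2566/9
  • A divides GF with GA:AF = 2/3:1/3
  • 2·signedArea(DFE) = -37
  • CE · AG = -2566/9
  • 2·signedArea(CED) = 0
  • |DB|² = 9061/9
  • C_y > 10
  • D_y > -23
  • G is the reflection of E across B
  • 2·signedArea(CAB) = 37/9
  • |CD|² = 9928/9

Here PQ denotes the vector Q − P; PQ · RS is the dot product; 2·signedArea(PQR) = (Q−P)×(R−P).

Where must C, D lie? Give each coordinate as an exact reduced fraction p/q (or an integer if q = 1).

1. C_x = -7  [2·signedArea(CAB) = 37/9 ∩ CE · AG = -2566/9]
2. C_y = 31/3  [2·signedArea(CAB) = 37/9 ∩ CE · AG = -2566/9]
   → C = (-7, 31/3)
3. D_x = -1  [2·signedArea(CED) = 0 ∩ 2·signedArea(DFE) = -37]
4. D_y = -67/3  [2·signedArea(CED) = 0 ∩ 2·signedArea(DFE) = -37]
   → D = (-1, -67/3)

C = (-7, 31/3)
D = (-1, -67/3)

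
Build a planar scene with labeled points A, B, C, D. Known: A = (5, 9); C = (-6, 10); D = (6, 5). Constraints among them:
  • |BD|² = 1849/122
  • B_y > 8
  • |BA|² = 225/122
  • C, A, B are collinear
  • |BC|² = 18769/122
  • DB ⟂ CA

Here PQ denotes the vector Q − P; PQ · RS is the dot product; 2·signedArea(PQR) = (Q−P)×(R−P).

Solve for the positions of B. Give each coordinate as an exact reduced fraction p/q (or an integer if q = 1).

1. B_x = 775/122  [C, A, B are collinear ∩ DB ⟂ CA]
2. B_y = 1083/122  [C, A, B are collinear ∩ DB ⟂ CA]
   → B = (775/122, 1083/122)

B = (775/122, 1083/122)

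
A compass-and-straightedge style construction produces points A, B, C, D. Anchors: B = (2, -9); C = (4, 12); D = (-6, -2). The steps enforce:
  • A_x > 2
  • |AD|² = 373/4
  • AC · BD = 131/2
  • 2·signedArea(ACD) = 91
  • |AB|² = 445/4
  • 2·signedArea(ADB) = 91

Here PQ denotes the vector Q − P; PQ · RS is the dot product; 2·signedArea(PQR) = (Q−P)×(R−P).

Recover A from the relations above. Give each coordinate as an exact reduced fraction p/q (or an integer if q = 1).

1. A_x = 3  [2·signedArea(ADB) = 91 ∩ AC · BD = 131/2]
2. A_y = 3/2  [2·signedArea(ADB) = 91 ∩ AC · BD = 131/2]
   → A = (3, 3/2)

A = (3, 3/2)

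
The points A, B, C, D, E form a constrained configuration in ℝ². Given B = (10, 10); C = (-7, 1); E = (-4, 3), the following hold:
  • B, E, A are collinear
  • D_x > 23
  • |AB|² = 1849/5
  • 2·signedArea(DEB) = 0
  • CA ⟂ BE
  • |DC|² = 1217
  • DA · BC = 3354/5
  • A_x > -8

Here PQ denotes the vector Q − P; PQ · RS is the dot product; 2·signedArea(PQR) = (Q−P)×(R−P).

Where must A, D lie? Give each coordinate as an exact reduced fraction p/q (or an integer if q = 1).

A = (-36/5, 7/5)
D = (24, 17)

1. A_x = -36/5  [B, E, A are collinear ∩ CA ⟂ BE]
2. A_y = 7/5  [B, E, A are collinear ∩ CA ⟂ BE]
   → A = (-36/5, 7/5)
3. D_x = 24  [2·signedArea(DEB) = 0 ∩ DA · BC = 3354/5]
4. D_y = 17  [2·signedArea(DEB) = 0 ∩ DA · BC = 3354/5]
   → D = (24, 17)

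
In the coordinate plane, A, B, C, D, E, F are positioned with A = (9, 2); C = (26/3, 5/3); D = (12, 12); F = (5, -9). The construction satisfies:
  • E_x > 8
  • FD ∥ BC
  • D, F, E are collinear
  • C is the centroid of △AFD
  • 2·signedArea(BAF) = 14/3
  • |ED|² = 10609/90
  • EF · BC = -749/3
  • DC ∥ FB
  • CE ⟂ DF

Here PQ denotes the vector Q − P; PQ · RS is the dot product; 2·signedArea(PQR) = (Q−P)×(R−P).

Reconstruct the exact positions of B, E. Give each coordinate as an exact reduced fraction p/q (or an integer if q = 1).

1. B_x = 5/3  [FD ∥ BC ∩ DC ∥ FB]
2. B_y = -58/3  [FD ∥ BC ∩ DC ∥ FB]
   → B = (5/3, -58/3)
3. E_x = 257/30  [D, F, E are collinear ∩ CE ⟂ DF]
4. E_y = 17/10  [D, F, E are collinear ∩ CE ⟂ DF]
   → E = (257/30, 17/10)

B = (5/3, -58/3)
E = (257/30, 17/10)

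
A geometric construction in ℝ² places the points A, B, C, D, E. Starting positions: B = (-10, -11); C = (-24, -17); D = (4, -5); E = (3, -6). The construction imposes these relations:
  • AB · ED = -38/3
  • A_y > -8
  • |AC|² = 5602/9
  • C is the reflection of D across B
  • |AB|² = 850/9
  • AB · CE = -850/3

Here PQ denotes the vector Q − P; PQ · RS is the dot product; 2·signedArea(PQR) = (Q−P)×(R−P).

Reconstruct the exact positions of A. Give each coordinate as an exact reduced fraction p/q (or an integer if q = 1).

A = (-1, -22/3)

1. A_x = -1  [AB · CE = -850/3 ∩ AB · ED = -38/3]
2. A_y = -22/3  [AB · CE = -850/3 ∩ AB · ED = -38/3]
   → A = (-1, -22/3)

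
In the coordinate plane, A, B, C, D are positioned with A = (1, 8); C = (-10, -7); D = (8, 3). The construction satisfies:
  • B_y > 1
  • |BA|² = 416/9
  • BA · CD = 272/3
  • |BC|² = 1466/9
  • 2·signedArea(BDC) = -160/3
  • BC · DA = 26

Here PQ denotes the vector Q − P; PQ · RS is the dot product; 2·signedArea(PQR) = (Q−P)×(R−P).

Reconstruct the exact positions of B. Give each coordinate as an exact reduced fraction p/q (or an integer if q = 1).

B = (-1/3, 4/3)

1. B_x = -1/3  [BA · CD = 272/3 ∩ 2·signedArea(BDC) = -160/3]
2. B_y = 4/3  [BA · CD = 272/3 ∩ 2·signedArea(BDC) = -160/3]
   → B = (-1/3, 4/3)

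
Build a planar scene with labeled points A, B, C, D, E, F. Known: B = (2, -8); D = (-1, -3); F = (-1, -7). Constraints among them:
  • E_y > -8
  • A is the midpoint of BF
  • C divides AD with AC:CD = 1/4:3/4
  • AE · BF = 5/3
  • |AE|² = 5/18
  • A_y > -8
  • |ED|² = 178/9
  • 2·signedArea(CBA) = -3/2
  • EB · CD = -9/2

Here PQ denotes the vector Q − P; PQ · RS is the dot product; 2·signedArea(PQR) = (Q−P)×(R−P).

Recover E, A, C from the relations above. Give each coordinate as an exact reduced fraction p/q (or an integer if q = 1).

A = (1/2, -15/2)
C = (1/8, -51/8)
E = (0, -22/3)

1. A_x = 1/2  [A is the midpoint of BF]
2. A_y = -15/2  [A is the midpoint of BF]
   → A = (1/2, -15/2)
3. C_x = 1/8  [C divides AD with AC:CD = 1/4:3/4]
4. C_y = -51/8  [C divides AD with AC:CD = 1/4:3/4]
   → C = (1/8, -51/8)
5. E_x = 0  [EB · CD = -9/2 ∩ AE · BF = 5/3]
6. E_y = -22/3  [EB · CD = -9/2 ∩ AE · BF = 5/3]
   → E = (0, -22/3)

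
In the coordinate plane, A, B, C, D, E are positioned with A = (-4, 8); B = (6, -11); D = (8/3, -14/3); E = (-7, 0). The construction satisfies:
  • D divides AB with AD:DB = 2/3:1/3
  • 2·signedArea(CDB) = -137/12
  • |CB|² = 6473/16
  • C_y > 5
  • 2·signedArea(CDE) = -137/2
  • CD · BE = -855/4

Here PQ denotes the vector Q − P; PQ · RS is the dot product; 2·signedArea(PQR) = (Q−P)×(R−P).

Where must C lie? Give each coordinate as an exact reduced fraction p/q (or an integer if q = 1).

1. C_x = -19/4  [CD · BE = -855/4 ∩ 2·signedArea(CDE) = -137/2]
2. C_y = 6  [CD · BE = -855/4 ∩ 2·signedArea(CDE) = -137/2]
   → C = (-19/4, 6)

C = (-19/4, 6)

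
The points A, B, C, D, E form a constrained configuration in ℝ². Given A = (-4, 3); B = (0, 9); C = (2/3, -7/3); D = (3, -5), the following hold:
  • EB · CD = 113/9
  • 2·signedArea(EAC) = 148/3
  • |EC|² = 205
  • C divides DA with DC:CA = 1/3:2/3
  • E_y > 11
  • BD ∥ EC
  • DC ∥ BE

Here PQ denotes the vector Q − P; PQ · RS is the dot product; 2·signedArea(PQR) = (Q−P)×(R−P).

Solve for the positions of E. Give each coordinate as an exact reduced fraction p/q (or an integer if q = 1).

E = (-7/3, 35/3)

1. E_x = -7/3  [BD ∥ EC ∩ DC ∥ BE]
2. E_y = 35/3  [BD ∥ EC ∩ DC ∥ BE]
   → E = (-7/3, 35/3)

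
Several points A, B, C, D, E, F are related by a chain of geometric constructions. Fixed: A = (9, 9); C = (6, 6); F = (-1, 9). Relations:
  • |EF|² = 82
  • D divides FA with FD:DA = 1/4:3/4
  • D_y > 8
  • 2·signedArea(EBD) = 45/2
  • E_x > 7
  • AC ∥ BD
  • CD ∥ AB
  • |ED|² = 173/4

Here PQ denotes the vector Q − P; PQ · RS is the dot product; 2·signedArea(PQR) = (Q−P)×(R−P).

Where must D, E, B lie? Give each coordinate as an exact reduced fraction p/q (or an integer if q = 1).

B = (9/2, 12)
D = (3/2, 9)
E = (8, 8)

1. D_x = 3/2  [D divides FA with FD:DA = 1/4:3/4]
2. D_y = 9  [D divides FA with FD:DA = 1/4:3/4]
   → D = (3/2, 9)
3. B_x = 9/2  [AC ∥ BD ∩ CD ∥ AB]
4. B_y = 12  [AC ∥ BD ∩ CD ∥ AB]
   → B = (9/2, 12)
5. E_x = 8  [line 3·x + -3·y + 0 = 0 ∩ |ED|² = 173/4]
6. E_y = 8  [line 3·x + -3·y + 0 = 0 ∩ |ED|² = 173/4]
   → E = (8, 8)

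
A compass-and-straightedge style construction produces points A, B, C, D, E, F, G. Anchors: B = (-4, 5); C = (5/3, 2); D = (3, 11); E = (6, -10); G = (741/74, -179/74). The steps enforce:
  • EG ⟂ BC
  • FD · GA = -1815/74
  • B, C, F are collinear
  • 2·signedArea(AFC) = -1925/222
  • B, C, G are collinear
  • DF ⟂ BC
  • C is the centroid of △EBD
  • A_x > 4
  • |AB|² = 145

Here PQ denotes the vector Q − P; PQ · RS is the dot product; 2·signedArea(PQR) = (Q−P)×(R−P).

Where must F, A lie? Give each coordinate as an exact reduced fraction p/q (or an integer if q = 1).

1. F_x = -75/74  [B, C, F are collinear ∩ DF ⟂ BC]
2. F_y = 253/74  [B, C, F are collinear ∩ DF ⟂ BC]
   → F = (-75/74, 253/74)
3. A_x = 5  [line 105/74·x + 595/222·y + 35/37 = 0 ∩ |AB|² = 145]
4. A_y = -3  [line 105/74·x + 595/222·y + 35/37 = 0 ∩ |AB|² = 145]
   → A = (5, -3)

A = (5, -3)
F = (-75/74, 253/74)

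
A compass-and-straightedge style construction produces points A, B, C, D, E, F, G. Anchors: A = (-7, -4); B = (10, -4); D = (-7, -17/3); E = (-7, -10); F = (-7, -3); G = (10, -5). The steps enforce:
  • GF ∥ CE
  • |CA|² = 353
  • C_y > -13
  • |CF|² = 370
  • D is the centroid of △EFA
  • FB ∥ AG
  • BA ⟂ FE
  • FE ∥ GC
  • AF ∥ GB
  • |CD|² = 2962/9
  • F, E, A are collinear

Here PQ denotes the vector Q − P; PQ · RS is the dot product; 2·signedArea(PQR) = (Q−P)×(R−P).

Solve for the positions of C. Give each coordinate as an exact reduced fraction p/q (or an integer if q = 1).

1. C_x = 10  [GF ∥ CE ∩ FE ∥ GC]
2. C_y = -12  [GF ∥ CE ∩ FE ∥ GC]
   → C = (10, -12)

C = (10, -12)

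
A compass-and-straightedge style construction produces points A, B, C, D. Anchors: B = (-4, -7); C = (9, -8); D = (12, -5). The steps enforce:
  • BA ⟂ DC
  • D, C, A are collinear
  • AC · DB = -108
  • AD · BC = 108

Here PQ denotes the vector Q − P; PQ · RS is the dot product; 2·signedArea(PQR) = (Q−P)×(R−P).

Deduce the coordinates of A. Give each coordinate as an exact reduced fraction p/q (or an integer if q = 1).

A = (3, -14)

1. A_x = 3  [D, C, A are collinear ∩ BA ⟂ DC]
2. A_y = -14  [D, C, A are collinear ∩ BA ⟂ DC]
   → A = (3, -14)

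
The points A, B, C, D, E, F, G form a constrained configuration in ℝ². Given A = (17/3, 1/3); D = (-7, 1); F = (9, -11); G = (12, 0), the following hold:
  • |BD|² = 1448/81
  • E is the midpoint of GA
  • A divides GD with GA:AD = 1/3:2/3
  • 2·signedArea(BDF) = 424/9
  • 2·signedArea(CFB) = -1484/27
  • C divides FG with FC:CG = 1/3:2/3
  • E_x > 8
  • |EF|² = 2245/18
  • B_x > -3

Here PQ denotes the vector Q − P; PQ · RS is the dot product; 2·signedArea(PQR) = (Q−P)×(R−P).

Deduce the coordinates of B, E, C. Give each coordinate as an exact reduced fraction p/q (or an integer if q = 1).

B = (-25/9, 7/9)
C = (10, -22/3)
E = (53/6, 1/6)

1. B_x = -25/9  [line 12·x + 16·y + 188/9 = 0 ∩ |BD|² = 1448/81]
2. B_y = 7/9  [line 12·x + 16·y + 188/9 = 0 ∩ |BD|² = 1448/81]
   → B = (-25/9, 7/9)
3. E_x = 53/6  [E is the midpoint of GA]
4. E_y = 1/6  [E is the midpoint of GA]
   → E = (53/6, 1/6)
5. C_x = 10  [C divides FG with FC:CG = 1/3:2/3]
6. C_y = -22/3  [C divides FG with FC:CG = 1/3:2/3]
   → C = (10, -22/3)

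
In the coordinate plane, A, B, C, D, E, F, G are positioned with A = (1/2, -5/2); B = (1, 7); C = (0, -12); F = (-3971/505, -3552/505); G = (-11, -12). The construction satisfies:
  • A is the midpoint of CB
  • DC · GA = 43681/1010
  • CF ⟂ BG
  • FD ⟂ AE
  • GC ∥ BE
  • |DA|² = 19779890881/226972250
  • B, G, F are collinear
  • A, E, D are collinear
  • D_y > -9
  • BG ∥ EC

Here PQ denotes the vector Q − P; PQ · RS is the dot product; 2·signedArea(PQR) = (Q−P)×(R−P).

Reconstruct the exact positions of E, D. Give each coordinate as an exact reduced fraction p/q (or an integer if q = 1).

1. E_x = 12  [BG ∥ EC ∩ GC ∥ BE]
2. E_y = 7  [BG ∥ EC ∩ GC ∥ BE]
   → E = (12, 7)
3. D_x = -1505009/224725  [A, E, D are collinear ∩ FD ⟂ AE]
4. D_y = -1897902/224725  [A, E, D are collinear ∩ FD ⟂ AE]
   → D = (-1505009/224725, -1897902/224725)

D = (-1505009/224725, -1897902/224725)
E = (12, 7)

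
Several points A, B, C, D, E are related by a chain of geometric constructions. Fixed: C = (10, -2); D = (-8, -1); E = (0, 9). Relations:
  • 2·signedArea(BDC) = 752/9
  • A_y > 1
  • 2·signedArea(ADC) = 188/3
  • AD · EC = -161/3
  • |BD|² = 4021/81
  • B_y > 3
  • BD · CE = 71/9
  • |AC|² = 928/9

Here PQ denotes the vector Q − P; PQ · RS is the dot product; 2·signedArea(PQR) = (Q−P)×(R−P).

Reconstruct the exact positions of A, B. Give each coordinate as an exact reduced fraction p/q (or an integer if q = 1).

1. A_x = 2/3  [2·signedArea(ADC) = 188/3 ∩ AD · EC = -161/3]
2. A_y = 2  [2·signedArea(ADC) = 188/3 ∩ AD · EC = -161/3]
   → A = (2/3, 2)
3. B_x = -22/9  [2·signedArea(BDC) = 752/9 ∩ BD · CE = 71/9]
4. B_y = 10/3  [2·signedArea(BDC) = 752/9 ∩ BD · CE = 71/9]
   → B = (-22/9, 10/3)

A = (2/3, 2)
B = (-22/9, 10/3)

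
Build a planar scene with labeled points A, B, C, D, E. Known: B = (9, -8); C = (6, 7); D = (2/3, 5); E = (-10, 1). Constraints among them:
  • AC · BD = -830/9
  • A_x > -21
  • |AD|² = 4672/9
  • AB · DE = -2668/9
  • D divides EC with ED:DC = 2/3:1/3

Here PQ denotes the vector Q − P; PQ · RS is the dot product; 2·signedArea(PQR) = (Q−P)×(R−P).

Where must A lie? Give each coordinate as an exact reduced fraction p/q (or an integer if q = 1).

1. A_x = -62/3  [AB · DE = -2668/9 ∩ AC · BD = -830/9]
2. A_y = -3  [AB · DE = -2668/9 ∩ AC · BD = -830/9]
   → A = (-62/3, -3)

A = (-62/3, -3)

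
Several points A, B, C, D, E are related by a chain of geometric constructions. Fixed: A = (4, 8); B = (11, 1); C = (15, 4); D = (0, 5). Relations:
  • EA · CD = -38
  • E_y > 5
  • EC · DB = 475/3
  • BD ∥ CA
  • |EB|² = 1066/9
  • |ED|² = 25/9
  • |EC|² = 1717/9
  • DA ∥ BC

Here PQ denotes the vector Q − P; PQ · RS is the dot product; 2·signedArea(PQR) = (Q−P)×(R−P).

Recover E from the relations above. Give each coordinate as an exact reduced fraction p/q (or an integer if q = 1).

1. E_x = 4/3  [EC · DB = 475/3 ∩ EA · CD = -38]
2. E_y = 6  [EC · DB = 475/3 ∩ EA · CD = -38]
   → E = (4/3, 6)

E = (4/3, 6)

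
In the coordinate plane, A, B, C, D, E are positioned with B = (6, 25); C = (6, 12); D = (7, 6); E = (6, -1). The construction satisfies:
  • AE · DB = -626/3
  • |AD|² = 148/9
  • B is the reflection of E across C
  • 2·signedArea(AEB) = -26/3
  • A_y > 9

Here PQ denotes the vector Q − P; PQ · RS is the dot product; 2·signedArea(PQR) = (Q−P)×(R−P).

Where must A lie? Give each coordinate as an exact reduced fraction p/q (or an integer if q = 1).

A = (19/3, 10)

1. A_x = 19/3  [AE · DB = -626/3 ∩ 2·signedArea(AEB) = -26/3]
2. A_y = 10  [AE · DB = -626/3 ∩ 2·signedArea(AEB) = -26/3]
   → A = (19/3, 10)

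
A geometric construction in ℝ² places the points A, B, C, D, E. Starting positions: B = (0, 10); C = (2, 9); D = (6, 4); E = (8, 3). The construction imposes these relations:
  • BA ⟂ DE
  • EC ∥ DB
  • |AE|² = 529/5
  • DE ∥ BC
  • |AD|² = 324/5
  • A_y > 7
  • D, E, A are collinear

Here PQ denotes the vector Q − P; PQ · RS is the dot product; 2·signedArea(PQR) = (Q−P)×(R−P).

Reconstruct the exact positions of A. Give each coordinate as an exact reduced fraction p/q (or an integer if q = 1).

A = (-6/5, 38/5)

1. A_x = -6/5  [D, E, A are collinear ∩ BA ⟂ DE]
2. A_y = 38/5  [D, E, A are collinear ∩ BA ⟂ DE]
   → A = (-6/5, 38/5)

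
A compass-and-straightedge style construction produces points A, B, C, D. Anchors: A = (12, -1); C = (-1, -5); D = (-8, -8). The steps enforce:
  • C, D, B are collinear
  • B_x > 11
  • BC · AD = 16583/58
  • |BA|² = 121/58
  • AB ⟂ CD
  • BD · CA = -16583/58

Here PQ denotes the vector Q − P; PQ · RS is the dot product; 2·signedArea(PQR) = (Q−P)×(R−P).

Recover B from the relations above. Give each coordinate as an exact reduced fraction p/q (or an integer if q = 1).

B = (663/58, 19/58)

1. B_x = 663/58  [C, D, B are collinear ∩ AB ⟂ CD]
2. B_y = 19/58  [C, D, B are collinear ∩ AB ⟂ CD]
   → B = (663/58, 19/58)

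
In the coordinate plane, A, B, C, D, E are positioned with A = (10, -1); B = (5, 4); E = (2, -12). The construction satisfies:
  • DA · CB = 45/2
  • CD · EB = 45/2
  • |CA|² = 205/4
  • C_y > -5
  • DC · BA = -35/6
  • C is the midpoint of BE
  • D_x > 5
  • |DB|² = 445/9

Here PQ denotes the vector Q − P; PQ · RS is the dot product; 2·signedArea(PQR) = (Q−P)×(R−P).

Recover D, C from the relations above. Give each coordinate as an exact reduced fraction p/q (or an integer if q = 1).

1. C_x = 7/2  [C is the midpoint of BE]
2. C_y = -4  [C is the midpoint of BE]
   → C = (7/2, -4)
3. D_x = 17/3  [DA · CB = 45/2 ∩ DC · BA = -35/6]
4. D_y = -3  [DA · CB = 45/2 ∩ DC · BA = -35/6]
   → D = (17/3, -3)

C = (7/2, -4)
D = (17/3, -3)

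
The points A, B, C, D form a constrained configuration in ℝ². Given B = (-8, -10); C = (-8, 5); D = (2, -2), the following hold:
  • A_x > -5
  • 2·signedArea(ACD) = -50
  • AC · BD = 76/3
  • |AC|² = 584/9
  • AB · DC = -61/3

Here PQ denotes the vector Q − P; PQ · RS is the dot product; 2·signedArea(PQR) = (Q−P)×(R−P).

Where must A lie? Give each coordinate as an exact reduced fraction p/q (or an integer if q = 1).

1. A_x = -14/3  [AC · BD = 76/3 ∩ AB · DC = -61/3]
2. A_y = -7/3  [AC · BD = 76/3 ∩ AB · DC = -61/3]
   → A = (-14/3, -7/3)

A = (-14/3, -7/3)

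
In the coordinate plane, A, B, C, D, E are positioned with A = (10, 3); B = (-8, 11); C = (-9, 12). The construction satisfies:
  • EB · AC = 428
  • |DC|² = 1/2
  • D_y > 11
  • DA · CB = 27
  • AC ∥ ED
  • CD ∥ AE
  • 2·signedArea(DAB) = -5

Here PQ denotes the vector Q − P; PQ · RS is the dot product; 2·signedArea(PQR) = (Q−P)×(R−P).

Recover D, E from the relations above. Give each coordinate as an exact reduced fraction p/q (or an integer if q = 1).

D = (-17/2, 23/2)
E = (21/2, 5/2)

1. D_x = -17/2  [2·signedArea(DAB) = -5 ∩ DA · CB = 27]
2. D_y = 23/2  [2·signedArea(DAB) = -5 ∩ DA · CB = 27]
   → D = (-17/2, 23/2)
3. E_x = 21/2  [AC ∥ ED ∩ CD ∥ AE]
4. E_y = 5/2  [AC ∥ ED ∩ CD ∥ AE]
   → E = (21/2, 5/2)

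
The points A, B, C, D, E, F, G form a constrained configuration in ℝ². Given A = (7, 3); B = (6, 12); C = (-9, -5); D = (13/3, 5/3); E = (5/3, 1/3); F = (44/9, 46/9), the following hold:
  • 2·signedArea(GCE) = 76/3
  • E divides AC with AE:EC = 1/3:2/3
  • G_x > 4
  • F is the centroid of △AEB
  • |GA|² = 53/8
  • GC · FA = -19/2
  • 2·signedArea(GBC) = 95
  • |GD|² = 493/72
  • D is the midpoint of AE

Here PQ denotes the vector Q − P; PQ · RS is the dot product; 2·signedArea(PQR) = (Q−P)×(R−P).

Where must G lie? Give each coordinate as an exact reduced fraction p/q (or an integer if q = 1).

G = (19/4, 17/4)

1. G_x = 19/4  [GC · FA = -19/2 ∩ 2·signedArea(GBC) = 95]
2. G_y = 17/4  [GC · FA = -19/2 ∩ 2·signedArea(GBC) = 95]
   → G = (19/4, 17/4)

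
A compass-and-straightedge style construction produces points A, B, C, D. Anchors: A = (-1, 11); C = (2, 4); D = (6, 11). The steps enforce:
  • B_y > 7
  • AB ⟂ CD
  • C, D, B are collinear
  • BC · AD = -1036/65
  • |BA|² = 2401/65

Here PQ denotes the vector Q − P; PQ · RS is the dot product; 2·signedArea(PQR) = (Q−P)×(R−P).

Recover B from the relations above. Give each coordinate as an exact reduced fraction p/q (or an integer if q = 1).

1. B_x = 278/65  [C, D, B are collinear ∩ AB ⟂ CD]
2. B_y = 519/65  [C, D, B are collinear ∩ AB ⟂ CD]
   → B = (278/65, 519/65)

B = (278/65, 519/65)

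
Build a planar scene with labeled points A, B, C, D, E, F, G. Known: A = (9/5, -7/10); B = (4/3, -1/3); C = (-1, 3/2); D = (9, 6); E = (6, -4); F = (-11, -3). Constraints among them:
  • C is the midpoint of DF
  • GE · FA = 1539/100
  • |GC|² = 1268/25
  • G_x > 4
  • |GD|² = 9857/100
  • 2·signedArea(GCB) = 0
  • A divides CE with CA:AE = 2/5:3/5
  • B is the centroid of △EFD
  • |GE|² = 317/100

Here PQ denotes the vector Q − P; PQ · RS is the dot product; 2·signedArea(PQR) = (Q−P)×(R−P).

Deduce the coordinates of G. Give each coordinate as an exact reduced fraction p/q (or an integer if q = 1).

G = (23/5, -29/10)

1. G_x = 23/5  [2·signedArea(GCB) = 0 ∩ GE · FA = 1539/100]
2. G_y = -29/10  [2·signedArea(GCB) = 0 ∩ GE · FA = 1539/100]
   → G = (23/5, -29/10)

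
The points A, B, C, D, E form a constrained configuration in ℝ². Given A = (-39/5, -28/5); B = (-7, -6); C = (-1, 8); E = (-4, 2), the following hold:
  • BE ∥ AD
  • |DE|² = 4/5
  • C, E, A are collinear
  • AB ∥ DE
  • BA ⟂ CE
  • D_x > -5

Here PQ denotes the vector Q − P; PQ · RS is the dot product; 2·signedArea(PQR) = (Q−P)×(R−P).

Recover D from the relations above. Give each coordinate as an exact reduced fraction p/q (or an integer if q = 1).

D = (-24/5, 12/5)

1. D_x = -24/5  [AB ∥ DE ∩ BE ∥ AD]
2. D_y = 12/5  [AB ∥ DE ∩ BE ∥ AD]
   → D = (-24/5, 12/5)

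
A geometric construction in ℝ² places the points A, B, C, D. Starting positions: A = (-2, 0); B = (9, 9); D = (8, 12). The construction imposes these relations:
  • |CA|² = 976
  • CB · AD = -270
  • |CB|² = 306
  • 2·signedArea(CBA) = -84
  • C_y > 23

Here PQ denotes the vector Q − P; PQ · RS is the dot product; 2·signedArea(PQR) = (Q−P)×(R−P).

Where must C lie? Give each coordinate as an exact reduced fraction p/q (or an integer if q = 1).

C = (18, 24)

1. C_x = 18  [2·signedArea(CBA) = -84 ∩ CB · AD = -270]
2. C_y = 24  [2·signedArea(CBA) = -84 ∩ CB · AD = -270]
   → C = (18, 24)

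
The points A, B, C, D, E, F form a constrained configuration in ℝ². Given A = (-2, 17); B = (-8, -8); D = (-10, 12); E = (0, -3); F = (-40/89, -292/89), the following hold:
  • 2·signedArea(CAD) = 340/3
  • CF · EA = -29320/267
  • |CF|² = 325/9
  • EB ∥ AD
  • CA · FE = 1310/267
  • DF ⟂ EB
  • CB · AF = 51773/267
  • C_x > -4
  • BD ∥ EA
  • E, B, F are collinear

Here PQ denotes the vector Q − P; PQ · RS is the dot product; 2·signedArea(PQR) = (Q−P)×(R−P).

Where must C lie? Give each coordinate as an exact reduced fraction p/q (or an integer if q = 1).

C = (-310/89, 509/267)

1. C_x = -310/89  [CF · EA = -29320/267 ∩ CA · FE = 1310/267]
2. C_y = 509/267  [CF · EA = -29320/267 ∩ CA · FE = 1310/267]
   → C = (-310/89, 509/267)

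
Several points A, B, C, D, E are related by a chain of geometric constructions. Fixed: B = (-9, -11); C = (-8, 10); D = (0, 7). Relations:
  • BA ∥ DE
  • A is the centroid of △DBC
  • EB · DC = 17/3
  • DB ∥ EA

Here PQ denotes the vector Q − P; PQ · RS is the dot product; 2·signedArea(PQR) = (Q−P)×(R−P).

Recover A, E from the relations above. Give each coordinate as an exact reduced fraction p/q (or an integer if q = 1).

1. A_x = -17/3  [A is the centroid of △DBC]
2. A_y = 2  [A is the centroid of △DBC]
   → A = (-17/3, 2)
3. E_x = 10/3  [DB ∥ EA ∩ BA ∥ DE]
4. E_y = 20  [DB ∥ EA ∩ BA ∥ DE]
   → E = (10/3, 20)

A = (-17/3, 2)
E = (10/3, 20)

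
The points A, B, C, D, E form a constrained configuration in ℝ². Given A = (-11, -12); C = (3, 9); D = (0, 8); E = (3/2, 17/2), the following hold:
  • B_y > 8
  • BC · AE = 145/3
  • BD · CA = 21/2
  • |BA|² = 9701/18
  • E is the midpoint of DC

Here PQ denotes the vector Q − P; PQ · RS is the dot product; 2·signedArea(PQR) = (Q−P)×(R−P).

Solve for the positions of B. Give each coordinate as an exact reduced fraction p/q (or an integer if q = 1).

1. B_x = 1/2  [BC · AE = 145/3 ∩ BD · CA = 21/2]
2. B_y = 49/6  [BC · AE = 145/3 ∩ BD · CA = 21/2]
   → B = (1/2, 49/6)

B = (1/2, 49/6)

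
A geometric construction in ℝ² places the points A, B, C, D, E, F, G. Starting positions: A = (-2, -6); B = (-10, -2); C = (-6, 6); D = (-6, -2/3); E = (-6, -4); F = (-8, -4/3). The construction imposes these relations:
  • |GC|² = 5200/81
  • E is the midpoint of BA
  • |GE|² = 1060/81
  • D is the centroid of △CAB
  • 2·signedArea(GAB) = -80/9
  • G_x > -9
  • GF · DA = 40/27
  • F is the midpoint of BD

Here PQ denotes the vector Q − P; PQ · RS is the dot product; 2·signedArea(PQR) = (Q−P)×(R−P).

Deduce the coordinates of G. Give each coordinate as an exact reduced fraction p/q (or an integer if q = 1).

G = (-26/3, -14/9)

1. G_x = -26/3  [GF · DA = 40/27 ∩ 2·signedArea(GAB) = -80/9]
2. G_y = -14/9  [GF · DA = 40/27 ∩ 2·signedArea(GAB) = -80/9]
   → G = (-26/3, -14/9)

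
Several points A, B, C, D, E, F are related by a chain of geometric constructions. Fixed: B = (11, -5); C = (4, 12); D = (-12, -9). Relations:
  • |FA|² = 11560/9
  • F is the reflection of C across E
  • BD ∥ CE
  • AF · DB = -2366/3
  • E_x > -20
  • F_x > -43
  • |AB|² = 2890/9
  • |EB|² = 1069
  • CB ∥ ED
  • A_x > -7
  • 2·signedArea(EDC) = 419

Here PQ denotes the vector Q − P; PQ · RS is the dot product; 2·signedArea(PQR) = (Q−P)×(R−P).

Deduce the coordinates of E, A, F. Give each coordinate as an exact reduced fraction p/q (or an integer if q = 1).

1. E_x = -19  [CB ∥ ED ∩ BD ∥ CE]
2. E_y = 8  [CB ∥ ED ∩ BD ∥ CE]
   → E = (-19, 8)
3. F_x = -42  [F is the reflection of C across E]
4. F_y = 4  [F is the reflection of C across E]
   → F = (-42, 4)
5. A_x = -20/3  [line -23·x + -4·y + -484/3 = 0 ∩ |FA|² = 11560/9]
6. A_y = -2  [line -23·x + -4·y + -484/3 = 0 ∩ |FA|² = 11560/9]
   → A = (-20/3, -2)

A = (-20/3, -2)
E = (-19, 8)
F = (-42, 4)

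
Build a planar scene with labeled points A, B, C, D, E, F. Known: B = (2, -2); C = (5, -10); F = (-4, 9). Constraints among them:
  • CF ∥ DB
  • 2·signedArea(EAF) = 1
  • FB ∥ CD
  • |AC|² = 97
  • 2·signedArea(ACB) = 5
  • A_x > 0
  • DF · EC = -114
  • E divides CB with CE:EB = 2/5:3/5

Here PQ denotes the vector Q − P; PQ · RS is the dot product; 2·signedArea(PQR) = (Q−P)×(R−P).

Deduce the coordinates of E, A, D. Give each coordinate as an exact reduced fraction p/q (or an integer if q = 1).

1. E_x = 19/5  [E divides CB with CE:EB = 2/5:3/5]
2. E_y = -34/5  [E divides CB with CE:EB = 2/5:3/5]
   → E = (19/5, -34/5)
3. A_x = 1  [2·signedArea(ACB) = 5 ∩ 2·signedArea(EAF) = 1]
4. A_y = -1  [2·signedArea(ACB) = 5 ∩ 2·signedArea(EAF) = 1]
   → A = (1, -1)
5. D_x = 11  [CF ∥ DB ∩ FB ∥ CD]
6. D_y = -21  [CF ∥ DB ∩ FB ∥ CD]
   → D = (11, -21)

A = (1, -1)
D = (11, -21)
E = (19/5, -34/5)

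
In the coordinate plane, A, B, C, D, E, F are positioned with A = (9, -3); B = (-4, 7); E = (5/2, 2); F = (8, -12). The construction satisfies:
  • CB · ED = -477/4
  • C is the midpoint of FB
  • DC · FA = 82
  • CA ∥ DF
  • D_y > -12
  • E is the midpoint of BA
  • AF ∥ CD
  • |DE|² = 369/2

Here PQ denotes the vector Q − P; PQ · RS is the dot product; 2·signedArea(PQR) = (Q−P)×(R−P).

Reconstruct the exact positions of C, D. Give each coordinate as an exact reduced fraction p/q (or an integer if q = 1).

1. C_x = 2  [C is the midpoint of FB]
2. C_y = -5/2  [C is the midpoint of FB]
   → C = (2, -5/2)
3. D_x = 1  [CA ∥ DF ∩ AF ∥ CD]
4. D_y = -23/2  [CA ∥ DF ∩ AF ∥ CD]
   → D = (1, -23/2)

C = (2, -5/2)
D = (1, -23/2)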